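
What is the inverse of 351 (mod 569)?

415

Apply the Euclidean algorithm and back-substitute:
569 = 1*351 + 218
351 = 1*218 + 133
218 = 1*133 + 85
133 = 1*85 + 48
85 = 1*48 + 37
48 = 1*37 + 11
37 = 3*11 + 4
11 = 2*4 + 3
4 = 1*3 + 1
3 = 3*1 + 0
gcd(351, 569) = 1, so the inverse exists.
Back-substitute for 1:
1 = 1*4 − 1*3
  = −1*11 + 3*4
  = 3*37 − 10*11
  = −10*48 + 13*37
  = 13*85 − 23*48
  = −23*133 + 36*85
  = 36*218 − 59*133
  = −59*351 + 95*218
  = 95*569 − 154*351
So 351⁻¹ ≡ −154 ≡ 415 (mod 569).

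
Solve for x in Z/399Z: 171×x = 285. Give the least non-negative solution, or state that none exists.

4

gcd(171, 399) = 57, and 57 | 285, so solutions exist.
Divide through by 57: 3×x ≡ 5 (mod 7).
3⁻¹ ≡ 5 (mod 7).
x ≡ 5×5 ≡ 4 (mod 7).
The smallest non-negative solution is x = 4.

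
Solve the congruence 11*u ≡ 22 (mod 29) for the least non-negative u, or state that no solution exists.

2

gcd(11, 29) = 1, so a unique solution mod 29 exists.
11⁻¹ ≡ 8 (mod 29).
u ≡ 8*22 ≡ 2 (mod 29).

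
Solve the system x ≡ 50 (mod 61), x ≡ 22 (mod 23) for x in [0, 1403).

965

61⁻¹ mod 23: 61·20 ≡ 1 (mod 23), so 61⁻¹ ≡ 20.
x = 50 + 61·((22 − 50)·20 mod 23) = 50 + 61·15 = 965.
Check: 965 mod 61 = 50, 965 mod 23 = 22. ✓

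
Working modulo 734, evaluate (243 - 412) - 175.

243 - 412 = -169 ≡ 565 (mod 734)
565 - 175 = 390

390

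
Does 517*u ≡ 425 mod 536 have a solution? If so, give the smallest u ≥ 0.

429

gcd(517, 536) = 1, so a unique solution mod 536 exists.
517⁻¹ ≡ 141 (mod 536).
u ≡ 141*425 ≡ 429 (mod 536).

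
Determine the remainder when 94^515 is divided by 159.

Using repeated squaring:
515 in binary is 1000000011, i.e. 515 = 512 + 2 + 1.
94^1 ≡ 94 (mod 159)
94^2 ≡ 94^2 = 8836 ≡ 91 (mod 159)
94^4 ≡ 91^2 = 8281 ≡ 13 (mod 159)
94^8 ≡ 13^2 = 169 ≡ 10 (mod 159)
94^16 ≡ 10^2 = 100 (mod 159)
94^32 ≡ 100^2 = 10000 ≡ 142 (mod 159)
94^64 ≡ 142^2 = 20164 ≡ 130 (mod 159)
94^128 ≡ 130^2 = 16900 ≡ 46 (mod 159)
94^256 ≡ 46^2 = 2116 ≡ 49 (mod 159)
94^512 ≡ 49^2 = 2401 ≡ 16 (mod 159)
94^515 = 94^512 · 94^2 · 94^1 ≡ 16 · 91 · 94 (mod 159).
Accumulate the product:
16 · 91 = 1456 ≡ 25
25 · 94 = 2350 ≡ 124

124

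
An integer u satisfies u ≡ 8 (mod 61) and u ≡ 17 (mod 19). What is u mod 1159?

61⁻¹ mod 19: 61×5 ≡ 1 (mod 19), so 61⁻¹ ≡ 5.
u = 8 + 61×((17 − 8)×5 mod 19) = 8 + 61×7 = 435.
Check: 435 mod 61 = 8, 435 mod 19 = 17. ✓

435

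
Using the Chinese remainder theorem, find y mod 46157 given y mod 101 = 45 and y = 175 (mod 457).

101⁻¹ mod 457: 101×181 ≡ 1 (mod 457), so 101⁻¹ ≡ 181.
y = 45 + 101×((175 − 45)×181 mod 457) = 45 + 101×223 = 22568.

22568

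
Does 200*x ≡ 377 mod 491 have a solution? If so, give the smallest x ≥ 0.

132

gcd(200, 491) = 1, so a unique solution mod 491 exists.
200⁻¹ ≡ 464 (mod 491).
x ≡ 464*377 ≡ 132 (mod 491).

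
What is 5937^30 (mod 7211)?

4724

Using repeated squaring:
5937^1 ≡ 5937 (mod 7211)
5937^2 ≡ 5937^2 = 35247969 ≡ 601 (mod 7211)
5937^4 ≡ 601^2 = 361201 ≡ 651 (mod 7211)
5937^8 ≡ 651^2 = 423801 ≡ 5563 (mod 7211)
5937^16 ≡ 5563^2 = 30946969 ≡ 4568 (mod 7211)
5937^30 = 5937^16 · 5937^8 · 5937^4 · 5937^2 ≡ 4568 · 5563 · 651 · 601 (mod 7211).
Accumulate the product:
4568 · 5563 = 25411784 ≡ 220
220 · 651 = 143220 ≡ 6211
6211 · 601 = 3732811 ≡ 4724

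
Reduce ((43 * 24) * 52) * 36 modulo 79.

38

43 * 24 = 1032 ≡ 5 (mod 79)
5 * 52 = 260 ≡ 23 (mod 79)
23 * 36 = 828 ≡ 38 (mod 79)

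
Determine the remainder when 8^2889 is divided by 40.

8

2889 in binary is 101101001001, i.e. 2889 = 2048 + 512 + 256 + 64 + 8 + 1.
8^1 ≡ 8 (mod 40)
8^2 ≡ 8^2 = 64 ≡ 24 (mod 40)
8^4 ≡ 24^2 = 576 ≡ 16 (mod 40)
8^8 ≡ 16^2 = 256 ≡ 16 (mod 40)
8^16 ≡ 16^2 = 256 ≡ 16 (mod 40)
8^32 ≡ 16^2 = 256 ≡ 16 (mod 40)
8^64 ≡ 16^2 = 256 ≡ 16 (mod 40)
8^128 ≡ 16^2 = 256 ≡ 16 (mod 40)
8^256 ≡ 16^2 = 256 ≡ 16 (mod 40)
8^512 ≡ 16^2 = 256 ≡ 16 (mod 40)
8^1024 ≡ 16^2 = 256 ≡ 16 (mod 40)
8^2048 ≡ 16^2 = 256 ≡ 16 (mod 40)
8^2889 = 8^2048 × 8^512 × 8^256 × 8^64 × 8^8 × 8^1 ≡ 16 × 16 × 16 × 16 × 16 × 8 (mod 40).
Accumulate the product:
16 × 16 = 256 ≡ 16
16 × 16 = 256 ≡ 16
16 × 16 = 256 ≡ 16
16 × 16 = 256 ≡ 16
16 × 8 = 128 ≡ 8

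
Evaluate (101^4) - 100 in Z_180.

(101)^4 ≡ 61 (mod 180)
61 - 100 = -39 ≡ 141 (mod 180)

141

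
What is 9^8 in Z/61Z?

9^1 ≡ 9 (mod 61)
9^2 ≡ 9^2 = 81 ≡ 20 (mod 61)
9^4 ≡ 20^2 = 400 ≡ 34 (mod 61)
9^8 ≡ 34^2 = 1156 ≡ 58 (mod 61)
So 9^8 ≡ 58 (mod 61).

58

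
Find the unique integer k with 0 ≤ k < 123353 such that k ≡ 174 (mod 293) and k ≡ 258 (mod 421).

293⁻¹ mod 421: 293×148 ≡ 1 (mod 421), so 293⁻¹ ≡ 148.
k = 174 + 293×((258 − 174)×148 mod 421) = 174 + 293×223 = 65513.
Check: 65513 mod 293 = 174, 65513 mod 421 = 258. ✓

65513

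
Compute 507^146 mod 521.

146 in binary is 10010010, i.e. 146 = 128 + 16 + 2.
507^1 ≡ 507 (mod 521)
507^2 ≡ 507^2 = 257049 ≡ 196 (mod 521)
507^4 ≡ 196^2 = 38416 ≡ 383 (mod 521)
507^8 ≡ 383^2 = 146689 ≡ 288 (mod 521)
507^16 ≡ 288^2 = 82944 ≡ 105 (mod 521)
507^32 ≡ 105^2 = 11025 ≡ 84 (mod 521)
507^64 ≡ 84^2 = 7056 ≡ 283 (mod 521)
507^128 ≡ 283^2 = 80089 ≡ 376 (mod 521)
507^146 = 507^128 · 507^16 · 507^2 ≡ 376 · 105 · 196 (mod 521).
Accumulate the product:
376 · 105 = 39480 ≡ 405
405 · 196 = 79380 ≡ 188

188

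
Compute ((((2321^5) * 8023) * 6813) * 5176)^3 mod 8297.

(2321)^5 ≡ 3987 (mod 8297)
3987 * 8023 = 31987701 ≡ 2766 (mod 8297)
2766 * 6813 = 18844758 ≡ 2271 (mod 8297)
2271 * 5176 = 11754696 ≡ 6144 (mod 8297)
(6144)^3 ≡ 2576 (mod 8297)

2576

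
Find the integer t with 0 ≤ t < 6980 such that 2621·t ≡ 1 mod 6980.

3241

By the extended Euclidean algorithm:
6980 = 2×2621 + 1738
2621 = 1×1738 + 883
1738 = 1×883 + 855
883 = 1×855 + 28
855 = 30×28 + 15
28 = 1×15 + 13
15 = 1×13 + 2
13 = 6×2 + 1
2 = 2×1 + 0
gcd(2621, 6980) = 1, so the inverse exists.
Bézout: 1 = −1217×6980 + 3241×2621.
So 2621⁻¹ ≡ 3241 (mod 6980).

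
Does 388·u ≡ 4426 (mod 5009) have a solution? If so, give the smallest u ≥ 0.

gcd(388, 5009) = 1, so a unique solution mod 5009 exists.
388⁻¹ ≡ 3292 (mod 5009).
u ≡ 3292·4426 ≡ 4220 (mod 5009).

4220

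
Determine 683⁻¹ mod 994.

163

Run the extended Euclidean algorithm:
994 = 1×683 + 311
683 = 2×311 + 61
311 = 5×61 + 6
61 = 10×6 + 1
6 = 6×1 + 0
gcd(683, 994) = 1, so the inverse exists.
Back-substitute for 1:
1 = 1×61 − 10×6
  = −10×311 + 51×61
  = 51×683 − 112×311
  = −112×994 + 163×683
So 683⁻¹ ≡ 163 (mod 994).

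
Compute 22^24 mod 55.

11

Compute successive squares:
24 in binary is 11000, i.e. 24 = 16 + 8.
22^1 ≡ 22 (mod 55)
22^2 ≡ 22^2 = 484 ≡ 44 (mod 55)
22^4 ≡ 44^2 = 1936 ≡ 11 (mod 55)
22^8 ≡ 11^2 = 121 ≡ 11 (mod 55)
22^16 ≡ 11^2 = 121 ≡ 11 (mod 55)
22^24 = 22^16 * 22^8 ≡ 11 * 11 (mod 55).
11 * 11 = 121 ≡ 11 (mod 55).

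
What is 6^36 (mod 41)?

By square-and-multiply:
36 in binary is 100100, i.e. 36 = 32 + 4.
6^1 ≡ 6 (mod 41)
6^2 ≡ 6^2 = 36 (mod 41)
6^4 ≡ 36^2 = 1296 ≡ 25 (mod 41)
6^8 ≡ 25^2 = 625 ≡ 10 (mod 41)
6^16 ≡ 10^2 = 100 ≡ 18 (mod 41)
6^32 ≡ 18^2 = 324 ≡ 37 (mod 41)
6^36 = 6^32 * 6^4 ≡ 37 * 25 (mod 41).
37 * 25 = 925 ≡ 23 (mod 41).

23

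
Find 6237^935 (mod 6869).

Compute successive squares:
935 in binary is 1110100111, i.e. 935 = 512 + 256 + 128 + 32 + 4 + 2 + 1.
6237^1 ≡ 6237 (mod 6869)
6237^2 ≡ 6237^2 = 38900169 ≡ 1022 (mod 6869)
6237^4 ≡ 1022^2 = 1044484 ≡ 396 (mod 6869)
6237^8 ≡ 396^2 = 156816 ≡ 5698 (mod 6869)
6237^16 ≡ 5698^2 = 32467204 ≡ 4310 (mod 6869)
6237^32 ≡ 4310^2 = 18576100 ≡ 2324 (mod 6869)
6237^64 ≡ 2324^2 = 5400976 ≡ 1942 (mod 6869)
6237^128 ≡ 1942^2 = 3771364 ≡ 283 (mod 6869)
6237^256 ≡ 283^2 = 80089 ≡ 4530 (mod 6869)
6237^512 ≡ 4530^2 = 20520900 ≡ 3197 (mod 6869)
6237^935 = 6237^512 · 6237^256 · 6237^128 · 6237^32 · 6237^4 · 6237^2 · 6237^1 ≡ 3197 · 4530 · 283 · 2324 · 396 · 1022 · 6237 (mod 6869).
Accumulate the product:
3197 · 4530 = 14482410 ≡ 2558
2558 · 283 = 723914 ≡ 2669
2669 · 2324 = 6202756 ≡ 49
49 · 396 = 19404 ≡ 5666
5666 · 1022 = 5790652 ≡ 85
85 · 6237 = 530145 ≡ 1232

1232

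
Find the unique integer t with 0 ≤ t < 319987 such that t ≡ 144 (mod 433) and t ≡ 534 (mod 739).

143900

433⁻¹ mod 739: 433·611 ≡ 1 (mod 739), so 433⁻¹ ≡ 611.
t = 144 + 433·((534 − 144)·611 mod 739) = 144 + 433·332 = 143900.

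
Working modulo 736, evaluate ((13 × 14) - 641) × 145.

13 × 14 = 182
182 - 641 = -459 ≡ 277 (mod 736)
277 × 145 = 40165 ≡ 421 (mod 736)

421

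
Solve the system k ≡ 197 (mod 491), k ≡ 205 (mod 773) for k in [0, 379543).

223602

491⁻¹ mod 773: 491·540 ≡ 1 (mod 773), so 491⁻¹ ≡ 540.
k = 197 + 491·((205 − 197)·540 mod 773) = 197 + 491·455 = 223602.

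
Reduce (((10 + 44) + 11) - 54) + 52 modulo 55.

10 + 44 = 54
54 + 11 = 65 ≡ 10 (mod 55)
10 - 54 = -44 ≡ 11 (mod 55)
11 + 52 = 63 ≡ 8 (mod 55)

8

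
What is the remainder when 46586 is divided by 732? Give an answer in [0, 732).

470

46586 = 63*732 + 470, so 46586 ≡ 470 (mod 732).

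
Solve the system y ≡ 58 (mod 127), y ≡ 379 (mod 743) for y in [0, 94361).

42730

127⁻¹ mod 743: 127*626 ≡ 1 (mod 743), so 127⁻¹ ≡ 626.
y = 58 + 127*((379 − 58)*626 mod 743) = 58 + 127*336 = 42730.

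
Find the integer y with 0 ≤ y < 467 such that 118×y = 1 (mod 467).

467 = 3·118 + 113
118 = 1·113 + 5
113 = 22·5 + 3
5 = 1·3 + 2
3 = 1·2 + 1
2 = 2·1 + 0
gcd(118, 467) = 1, so the inverse exists.
Bézout: 1 = 47·467 − 186·118.
So 118⁻¹ ≡ −186 ≡ 281 (mod 467).

281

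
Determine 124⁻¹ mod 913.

81

913 = 7*124 + 45
124 = 2*45 + 34
45 = 1*34 + 11
34 = 3*11 + 1
11 = 11*1 + 0
gcd(124, 913) = 1, so the inverse exists.
Back-substitute for 1:
1 = 1*34 − 3*11
  = −3*45 + 4*34
  = 4*124 − 11*45
  = −11*913 + 81*124
So 124⁻¹ ≡ 81 (mod 913).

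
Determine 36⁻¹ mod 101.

Apply the Euclidean algorithm and back-substitute:
101 = 2*36 + 29
36 = 1*29 + 7
29 = 4*7 + 1
7 = 7*1 + 0
gcd(36, 101) = 1, so the inverse exists.
Back-substitute for 1:
1 = 1*29 − 4*7
  = −4*36 + 5*29
  = 5*101 − 14*36
So 36⁻¹ ≡ −14 ≡ 87 (mod 101).

87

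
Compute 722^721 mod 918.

722^1 ≡ 722 (mod 918)
722^2 ≡ 722^2 = 521284 ≡ 778 (mod 918)
722^4 ≡ 778^2 = 605284 ≡ 322 (mod 918)
722^8 ≡ 322^2 = 103684 ≡ 868 (mod 918)
722^16 ≡ 868^2 = 753424 ≡ 664 (mod 918)
722^32 ≡ 664^2 = 440896 ≡ 256 (mod 918)
722^64 ≡ 256^2 = 65536 ≡ 358 (mod 918)
722^128 ≡ 358^2 = 128164 ≡ 562 (mod 918)
722^256 ≡ 562^2 = 315844 ≡ 52 (mod 918)
722^512 ≡ 52^2 = 2704 ≡ 868 (mod 918)
722^721 = 722^512 × 722^128 × 722^64 × 722^16 × 722^1 ≡ 868 × 562 × 358 × 664 × 722 (mod 918).
Accumulate the product:
868 × 562 = 487816 ≡ 358
358 × 358 = 128164 ≡ 562
562 × 664 = 373168 ≡ 460
460 × 722 = 332120 ≡ 722

722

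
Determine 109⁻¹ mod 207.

207 = 1·109 + 98
109 = 1·98 + 11
98 = 8·11 + 10
11 = 1·10 + 1
10 = 10·1 + 0
gcd(109, 207) = 1, so the inverse exists.
Bézout: 1 = −10·207 + 19·109.
So 109⁻¹ ≡ 19 (mod 207).

19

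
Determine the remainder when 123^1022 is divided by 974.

241

1022 in binary is 1111111110, i.e. 1022 = 512 + 256 + 128 + 64 + 32 + 16 + 8 + 4 + 2.
123^1 ≡ 123 (mod 974)
123^2 ≡ 123^2 = 15129 ≡ 519 (mod 974)
123^4 ≡ 519^2 = 269361 ≡ 537 (mod 974)
123^8 ≡ 537^2 = 288369 ≡ 65 (mod 974)
123^16 ≡ 65^2 = 4225 ≡ 329 (mod 974)
123^32 ≡ 329^2 = 108241 ≡ 127 (mod 974)
123^64 ≡ 127^2 = 16129 ≡ 545 (mod 974)
123^128 ≡ 545^2 = 297025 ≡ 929 (mod 974)
123^256 ≡ 929^2 = 863041 ≡ 77 (mod 974)
123^512 ≡ 77^2 = 5929 ≡ 85 (mod 974)
123^1022 = 123^512 × 123^256 × 123^128 × 123^64 × 123^32 × 123^16 × 123^8 × 123^4 × 123^2 ≡ 85 × 77 × 929 × 545 × 127 × 329 × 65 × 537 × 519 (mod 974).
Accumulate the product:
85 × 77 = 6545 ≡ 701
701 × 929 = 651229 ≡ 597
597 × 545 = 325365 ≡ 49
49 × 127 = 6223 ≡ 379
379 × 329 = 124691 ≡ 19
19 × 65 = 1235 ≡ 261
261 × 537 = 140157 ≡ 875
875 × 519 = 454125 ≡ 241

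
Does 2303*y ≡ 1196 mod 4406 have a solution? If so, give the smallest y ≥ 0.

1510

gcd(2303, 4406) = 1, so a unique solution mod 4406 exists.
2303⁻¹ ≡ 727 (mod 4406).
y ≡ 727*1196 ≡ 1510 (mod 4406).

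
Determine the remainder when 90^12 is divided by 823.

12 in binary is 1100, i.e. 12 = 8 + 4.
90^1 ≡ 90 (mod 823)
90^2 ≡ 90^2 = 8100 ≡ 693 (mod 823)
90^4 ≡ 693^2 = 480249 ≡ 440 (mod 823)
90^8 ≡ 440^2 = 193600 ≡ 195 (mod 823)
90^12 = 90^8 * 90^4 ≡ 195 * 440 (mod 823).
195 * 440 = 85800 ≡ 208 (mod 823).

208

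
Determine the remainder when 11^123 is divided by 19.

11^1 ≡ 11 (mod 19)
11^2 ≡ 11^2 = 121 ≡ 7 (mod 19)
11^4 ≡ 7^2 = 49 ≡ 11 (mod 19)
11^8 ≡ 11^2 = 121 ≡ 7 (mod 19)
11^16 ≡ 7^2 = 49 ≡ 11 (mod 19)
11^32 ≡ 11^2 = 121 ≡ 7 (mod 19)
11^64 ≡ 7^2 = 49 ≡ 11 (mod 19)
11^123 = 11^64 · 11^32 · 11^16 · 11^8 · 11^2 · 11^1 ≡ 11 · 7 · 11 · 7 · 7 · 11 (mod 19).
Accumulate the product:
11 · 7 = 77 ≡ 1
1 · 11 = 11
11 · 7 = 77 ≡ 1
1 · 7 = 7
7 · 11 = 77 ≡ 1

1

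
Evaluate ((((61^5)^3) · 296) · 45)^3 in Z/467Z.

239

(61)^5 ≡ 182 (mod 467)
(182)^3 ≡ 65 (mod 467)
65 · 296 = 19240 ≡ 93 (mod 467)
93 · 45 = 4185 ≡ 449 (mod 467)
(449)^3 ≡ 239 (mod 467)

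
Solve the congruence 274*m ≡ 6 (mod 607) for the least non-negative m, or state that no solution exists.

257

gcd(274, 607) = 1, so a unique solution mod 607 exists.
274⁻¹ ≡ 144 (mod 607).
m ≡ 144*6 ≡ 257 (mod 607).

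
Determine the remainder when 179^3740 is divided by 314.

Compute successive squares:
3740 in binary is 111010011100, i.e. 3740 = 2048 + 1024 + 512 + 128 + 16 + 8 + 4.
179^1 ≡ 179 (mod 314)
179^2 ≡ 179^2 = 32041 ≡ 13 (mod 314)
179^4 ≡ 13^2 = 169 (mod 314)
179^8 ≡ 169^2 = 28561 ≡ 301 (mod 314)
179^16 ≡ 301^2 = 90601 ≡ 169 (mod 314)
179^32 ≡ 169^2 = 28561 ≡ 301 (mod 314)
179^64 ≡ 301^2 = 90601 ≡ 169 (mod 314)
179^128 ≡ 169^2 = 28561 ≡ 301 (mod 314)
179^256 ≡ 301^2 = 90601 ≡ 169 (mod 314)
179^512 ≡ 169^2 = 28561 ≡ 301 (mod 314)
179^1024 ≡ 301^2 = 90601 ≡ 169 (mod 314)
179^2048 ≡ 169^2 = 28561 ≡ 301 (mod 314)
179^3740 = 179^2048 * 179^1024 * 179^512 * 179^128 * 179^16 * 179^8 * 179^4 ≡ 301 * 169 * 301 * 301 * 169 * 301 * 169 (mod 314).
Accumulate the product:
301 * 169 = 50869 ≡ 1
1 * 301 = 301
301 * 301 = 90601 ≡ 169
169 * 169 = 28561 ≡ 301
301 * 301 = 90601 ≡ 169
169 * 169 = 28561 ≡ 301

301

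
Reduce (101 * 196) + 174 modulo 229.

101 * 196 = 19796 ≡ 102 (mod 229)
102 + 174 = 276 ≡ 47 (mod 229)

47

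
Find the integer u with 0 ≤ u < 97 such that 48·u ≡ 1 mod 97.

Run the extended Euclidean algorithm:
97 = 2·48 + 1
48 = 48·1 + 0
gcd(48, 97) = 1, so the inverse exists.
Bézout: 1 = 1·97 − 2·48.
So 48⁻¹ ≡ −2 ≡ 95 (mod 97).

95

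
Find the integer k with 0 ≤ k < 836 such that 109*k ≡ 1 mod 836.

Apply the Euclidean algorithm and back-substitute:
836 = 7*109 + 73
109 = 1*73 + 36
73 = 2*36 + 1
36 = 36*1 + 0
gcd(109, 836) = 1, so the inverse exists.
Bézout: 1 = 3*836 − 23*109.
So 109⁻¹ ≡ −23 ≡ 813 (mod 836).

813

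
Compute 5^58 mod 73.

58 in binary is 111010, i.e. 58 = 32 + 16 + 8 + 2.
5^1 ≡ 5 (mod 73)
5^2 ≡ 5^2 = 25 (mod 73)
5^4 ≡ 25^2 = 625 ≡ 41 (mod 73)
5^8 ≡ 41^2 = 1681 ≡ 2 (mod 73)
5^16 ≡ 2^2 = 4 (mod 73)
5^32 ≡ 4^2 = 16 (mod 73)
5^58 = 5^32 · 5^16 · 5^8 · 5^2 ≡ 16 · 4 · 2 · 25 (mod 73).
Accumulate the product:
16 · 4 = 64
64 · 2 = 128 ≡ 55
55 · 25 = 1375 ≡ 61

61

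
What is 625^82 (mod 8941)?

82 in binary is 1010010, i.e. 82 = 64 + 16 + 2.
625^1 ≡ 625 (mod 8941)
625^2 ≡ 625^2 = 390625 ≡ 6162 (mod 8941)
625^4 ≡ 6162^2 = 37970244 ≡ 6758 (mod 8941)
625^8 ≡ 6758^2 = 45670564 ≡ 8877 (mod 8941)
625^16 ≡ 8877^2 = 78801129 ≡ 4096 (mod 8941)
625^32 ≡ 4096^2 = 16777216 ≡ 3900 (mod 8941)
625^64 ≡ 3900^2 = 15210000 ≡ 1359 (mod 8941)
625^82 = 625^64 * 625^16 * 625^2 ≡ 1359 * 4096 * 6162 (mod 8941).
Accumulate the product:
1359 * 4096 = 5566464 ≡ 5162
5162 * 6162 = 31808244 ≡ 5107

5107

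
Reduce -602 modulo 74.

-602 = -9*74 + 64, so -602 ≡ 64 (mod 74).

64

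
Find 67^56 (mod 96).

By square-and-multiply:
56 in binary is 111000, i.e. 56 = 32 + 16 + 8.
67^1 ≡ 67 (mod 96)
67^2 ≡ 67^2 = 4489 ≡ 73 (mod 96)
67^4 ≡ 73^2 = 5329 ≡ 49 (mod 96)
67^8 ≡ 49^2 = 2401 ≡ 1 (mod 96)
67^16 ≡ 1^2 = 1 (mod 96)
67^32 ≡ 1^2 = 1 (mod 96)
67^56 = 67^32 × 67^16 × 67^8 ≡ 1 × 1 × 1 (mod 96).
Accumulate the product:
1 × 1 = 1
1 × 1 = 1

1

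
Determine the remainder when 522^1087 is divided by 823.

By square-and-multiply:
522^1 ≡ 522 (mod 823)
522^2 ≡ 522^2 = 272484 ≡ 71 (mod 823)
522^4 ≡ 71^2 = 5041 ≡ 103 (mod 823)
522^8 ≡ 103^2 = 10609 ≡ 733 (mod 823)
522^16 ≡ 733^2 = 537289 ≡ 693 (mod 823)
522^32 ≡ 693^2 = 480249 ≡ 440 (mod 823)
522^64 ≡ 440^2 = 193600 ≡ 195 (mod 823)
522^128 ≡ 195^2 = 38025 ≡ 167 (mod 823)
522^256 ≡ 167^2 = 27889 ≡ 730 (mod 823)
522^512 ≡ 730^2 = 532900 ≡ 419 (mod 823)
522^1024 ≡ 419^2 = 175561 ≡ 262 (mod 823)
522^1087 = 522^1024 × 522^32 × 522^16 × 522^8 × 522^4 × 522^2 × 522^1 ≡ 262 × 440 × 693 × 733 × 103 × 71 × 522 (mod 823).
Accumulate the product:
262 × 440 = 115280 ≡ 60
60 × 693 = 41580 ≡ 430
430 × 733 = 315190 ≡ 804
804 × 103 = 82812 ≡ 512
512 × 71 = 36352 ≡ 140
140 × 522 = 73080 ≡ 656

656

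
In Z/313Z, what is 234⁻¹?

103

Apply the Euclidean algorithm and back-substitute:
313 = 1×234 + 79
234 = 2×79 + 76
79 = 1×76 + 3
76 = 25×3 + 1
3 = 3×1 + 0
gcd(234, 313) = 1, so the inverse exists.
Back-substitute for 1:
1 = 1×76 − 25×3
  = −25×79 + 26×76
  = 26×234 − 77×79
  = −77×313 + 103×234
So 234⁻¹ ≡ 103 (mod 313).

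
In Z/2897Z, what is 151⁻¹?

2379

2897 = 19×151 + 28
151 = 5×28 + 11
28 = 2×11 + 6
11 = 1×6 + 5
6 = 1×5 + 1
5 = 5×1 + 0
gcd(151, 2897) = 1, so the inverse exists.
Back-substitute for 1:
1 = 1×6 − 1×5
  = −1×11 + 2×6
  = 2×28 − 5×11
  = −5×151 + 27×28
  = 27×2897 − 518×151
So 151⁻¹ ≡ −518 ≡ 2379 (mod 2897).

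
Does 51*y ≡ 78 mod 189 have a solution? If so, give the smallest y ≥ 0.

gcd(51, 189) = 3, and 3 | 78, so solutions exist.
Divide through by 3: 17*y = 26 (mod 63).
17⁻¹ ≡ 26 (mod 63).
y ≡ 26*26 ≡ 46 (mod 63).
The smallest non-negative solution is y = 46.

46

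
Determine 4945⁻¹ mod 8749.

8749 = 1*4945 + 3804
4945 = 1*3804 + 1141
3804 = 3*1141 + 381
1141 = 2*381 + 379
381 = 1*379 + 2
379 = 189*2 + 1
2 = 2*1 + 0
gcd(4945, 8749) = 1, so the inverse exists.
Back-substitute for 1:
1 = 1*379 − 189*2
  = −189*381 + 190*379
  = 190*1141 − 569*381
  = −569*3804 + 1897*1141
  = 1897*4945 − 2466*3804
  = −2466*8749 + 4363*4945
So 4945⁻¹ ≡ 4363 (mod 8749).

4363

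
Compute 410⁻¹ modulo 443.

By the extended Euclidean algorithm:
443 = 1×410 + 33
410 = 12×33 + 14
33 = 2×14 + 5
14 = 2×5 + 4
5 = 1×4 + 1
4 = 4×1 + 0
gcd(410, 443) = 1, so the inverse exists.
Bézout: 1 = 87×443 − 94×410.
So 410⁻¹ ≡ −94 ≡ 349 (mod 443).

349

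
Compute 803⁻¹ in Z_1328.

43

1328 = 1×803 + 525
803 = 1×525 + 278
525 = 1×278 + 247
278 = 1×247 + 31
247 = 7×31 + 30
31 = 1×30 + 1
30 = 30×1 + 0
gcd(803, 1328) = 1, so the inverse exists.
Back-substitute for 1:
1 = 1×31 − 1×30
  = −1×247 + 8×31
  = 8×278 − 9×247
  = −9×525 + 17×278
  = 17×803 − 26×525
  = −26×1328 + 43×803
So 803⁻¹ ≡ 43 (mod 1328).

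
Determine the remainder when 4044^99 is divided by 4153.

Using repeated squaring:
99 in binary is 1100011, i.e. 99 = 64 + 32 + 2 + 1.
4044^1 ≡ 4044 (mod 4153)
4044^2 ≡ 4044^2 = 16353936 ≡ 3575 (mod 4153)
4044^4 ≡ 3575^2 = 12780625 ≡ 1844 (mod 4153)
4044^8 ≡ 1844^2 = 3400336 ≡ 3182 (mod 4153)
4044^16 ≡ 3182^2 = 10125124 ≡ 110 (mod 4153)
4044^32 ≡ 110^2 = 12100 ≡ 3794 (mod 4153)
4044^64 ≡ 3794^2 = 14394436 ≡ 138 (mod 4153)
4044^99 = 4044^64 × 4044^32 × 4044^2 × 4044^1 ≡ 138 × 3794 × 3575 × 4044 (mod 4153).
Accumulate the product:
138 × 3794 = 523572 ≡ 294
294 × 3575 = 1051050 ≡ 341
341 × 4044 = 1379004 ≡ 208

208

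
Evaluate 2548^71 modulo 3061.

2496

By square-and-multiply:
71 in binary is 1000111, i.e. 71 = 64 + 4 + 2 + 1.
2548^1 ≡ 2548 (mod 3061)
2548^2 ≡ 2548^2 = 6492304 ≡ 2984 (mod 3061)
2548^4 ≡ 2984^2 = 8904256 ≡ 2868 (mod 3061)
2548^8 ≡ 2868^2 = 8225424 ≡ 517 (mod 3061)
2548^16 ≡ 517^2 = 267289 ≡ 982 (mod 3061)
2548^32 ≡ 982^2 = 964324 ≡ 109 (mod 3061)
2548^64 ≡ 109^2 = 11881 ≡ 2698 (mod 3061)
2548^71 = 2548^64 × 2548^4 × 2548^2 × 2548^1 ≡ 2698 × 2868 × 2984 × 2548 (mod 3061).
Accumulate the product:
2698 × 2868 = 7737864 ≡ 2717
2717 × 2984 = 8107528 ≡ 2000
2000 × 2548 = 5096000 ≡ 2496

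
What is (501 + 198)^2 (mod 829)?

320

501 + 198 = 699
(699)^2 ≡ 320 (mod 829)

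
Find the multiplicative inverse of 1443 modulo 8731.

8731 = 6·1443 + 73
1443 = 19·73 + 56
73 = 1·56 + 17
56 = 3·17 + 5
17 = 3·5 + 2
5 = 2·2 + 1
2 = 2·1 + 0
gcd(1443, 8731) = 1, so the inverse exists.
Back-substitute for 1:
1 = 1·5 − 2·2
  = −2·17 + 7·5
  = 7·56 − 23·17
  = −23·73 + 30·56
  = 30·1443 − 593·73
  = −593·8731 + 3588·1443
So 1443⁻¹ ≡ 3588 (mod 8731).

3588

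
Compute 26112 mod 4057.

26112 = 6*4057 + 1770, so 26112 ≡ 1770 (mod 4057).

1770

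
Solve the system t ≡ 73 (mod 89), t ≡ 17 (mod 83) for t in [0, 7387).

89⁻¹ mod 83: 89*14 ≡ 1 (mod 83), so 89⁻¹ ≡ 14.
t = 73 + 89*((17 − 73)*14 mod 83) = 73 + 89*46 = 4167.
Check: 4167 mod 89 = 73, 4167 mod 83 = 17. ✓

4167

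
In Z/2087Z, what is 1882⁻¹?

1354

Apply the Euclidean algorithm and back-substitute:
2087 = 1×1882 + 205
1882 = 9×205 + 37
205 = 5×37 + 20
37 = 1×20 + 17
20 = 1×17 + 3
17 = 5×3 + 2
3 = 1×2 + 1
2 = 2×1 + 0
gcd(1882, 2087) = 1, so the inverse exists.
Back-substitute for 1:
1 = 1×3 − 1×2
  = −1×17 + 6×3
  = 6×20 − 7×17
  = −7×37 + 13×20
  = 13×205 − 72×37
  = −72×1882 + 661×205
  = 661×2087 − 733×1882
So 1882⁻¹ ≡ −733 ≡ 1354 (mod 2087).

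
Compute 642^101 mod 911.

494

Compute successive squares:
101 in binary is 1100101, i.e. 101 = 64 + 32 + 4 + 1.
642^1 ≡ 642 (mod 911)
642^2 ≡ 642^2 = 412164 ≡ 392 (mod 911)
642^4 ≡ 392^2 = 153664 ≡ 616 (mod 911)
642^8 ≡ 616^2 = 379456 ≡ 480 (mod 911)
642^16 ≡ 480^2 = 230400 ≡ 828 (mod 911)
642^32 ≡ 828^2 = 685584 ≡ 512 (mod 911)
642^64 ≡ 512^2 = 262144 ≡ 687 (mod 911)
642^101 = 642^64 · 642^32 · 642^4 · 642^1 ≡ 687 · 512 · 616 · 642 (mod 911).
Accumulate the product:
687 · 512 = 351744 ≡ 98
98 · 616 = 60368 ≡ 242
242 · 642 = 155364 ≡ 494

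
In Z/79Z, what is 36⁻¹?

79 = 2·36 + 7
36 = 5·7 + 1
7 = 7·1 + 0
gcd(36, 79) = 1, so the inverse exists.
Bézout: 1 = −5·79 + 11·36.
So 36⁻¹ ≡ 11 (mod 79).

11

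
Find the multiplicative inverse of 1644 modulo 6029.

2006

6029 = 3×1644 + 1097
1644 = 1×1097 + 547
1097 = 2×547 + 3
547 = 182×3 + 1
3 = 3×1 + 0
gcd(1644, 6029) = 1, so the inverse exists.
Bézout: 1 = −547×6029 + 2006×1644.
So 1644⁻¹ ≡ 2006 (mod 6029).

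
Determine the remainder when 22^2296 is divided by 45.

22^1 ≡ 22 (mod 45)
22^2 ≡ 22^2 = 484 ≡ 34 (mod 45)
22^4 ≡ 34^2 = 1156 ≡ 31 (mod 45)
22^8 ≡ 31^2 = 961 ≡ 16 (mod 45)
22^16 ≡ 16^2 = 256 ≡ 31 (mod 45)
22^32 ≡ 31^2 = 961 ≡ 16 (mod 45)
22^64 ≡ 16^2 = 256 ≡ 31 (mod 45)
22^128 ≡ 31^2 = 961 ≡ 16 (mod 45)
22^256 ≡ 16^2 = 256 ≡ 31 (mod 45)
22^512 ≡ 31^2 = 961 ≡ 16 (mod 45)
22^1024 ≡ 16^2 = 256 ≡ 31 (mod 45)
22^2048 ≡ 31^2 = 961 ≡ 16 (mod 45)
22^2296 = 22^2048 * 22^128 * 22^64 * 22^32 * 22^16 * 22^8 ≡ 16 * 16 * 31 * 16 * 31 * 16 (mod 45).
Accumulate the product:
16 * 16 = 256 ≡ 31
31 * 31 = 961 ≡ 16
16 * 16 = 256 ≡ 31
31 * 31 = 961 ≡ 16
16 * 16 = 256 ≡ 31

31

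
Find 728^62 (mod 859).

395

62 in binary is 111110, i.e. 62 = 32 + 16 + 8 + 4 + 2.
728^1 ≡ 728 (mod 859)
728^2 ≡ 728^2 = 529984 ≡ 840 (mod 859)
728^4 ≡ 840^2 = 705600 ≡ 361 (mod 859)
728^8 ≡ 361^2 = 130321 ≡ 612 (mod 859)
728^16 ≡ 612^2 = 374544 ≡ 20 (mod 859)
728^32 ≡ 20^2 = 400 (mod 859)
728^62 = 728^32 * 728^16 * 728^8 * 728^4 * 728^2 ≡ 400 * 20 * 612 * 361 * 840 (mod 859).
Accumulate the product:
400 * 20 = 8000 ≡ 269
269 * 612 = 164628 ≡ 559
559 * 361 = 201799 ≡ 793
793 * 840 = 666120 ≡ 395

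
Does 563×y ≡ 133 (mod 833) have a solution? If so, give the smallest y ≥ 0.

gcd(563, 833) = 1, so a unique solution mod 833 exists.
563⁻¹ ≡ 145 (mod 833).
y ≡ 145×133 ≡ 126 (mod 833).

126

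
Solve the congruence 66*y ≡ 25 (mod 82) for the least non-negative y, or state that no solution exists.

gcd(66, 82) = 2, and 2 does not divide 25.
So the congruence has no solution.

no solution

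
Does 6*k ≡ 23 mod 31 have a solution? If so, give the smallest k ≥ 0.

9

gcd(6, 31) = 1, so a unique solution mod 31 exists.
6⁻¹ ≡ 26 (mod 31).
k ≡ 26*23 ≡ 9 (mod 31).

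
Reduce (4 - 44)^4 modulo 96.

64

4 - 44 = -40 ≡ 56 (mod 96)
(56)^4 ≡ 64 (mod 96)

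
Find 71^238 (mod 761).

Using repeated squaring:
238 in binary is 11101110, i.e. 238 = 128 + 64 + 32 + 8 + 4 + 2.
71^1 ≡ 71 (mod 761)
71^2 ≡ 71^2 = 5041 ≡ 475 (mod 761)
71^4 ≡ 475^2 = 225625 ≡ 369 (mod 761)
71^8 ≡ 369^2 = 136161 ≡ 703 (mod 761)
71^16 ≡ 703^2 = 494209 ≡ 320 (mod 761)
71^32 ≡ 320^2 = 102400 ≡ 426 (mod 761)
71^64 ≡ 426^2 = 181476 ≡ 358 (mod 761)
71^128 ≡ 358^2 = 128164 ≡ 316 (mod 761)
71^238 = 71^128 * 71^64 * 71^32 * 71^8 * 71^4 * 71^2 ≡ 316 * 358 * 426 * 703 * 369 * 475 (mod 761).
Accumulate the product:
316 * 358 = 113128 ≡ 500
500 * 426 = 213000 ≡ 681
681 * 703 = 478743 ≡ 74
74 * 369 = 27306 ≡ 671
671 * 475 = 318725 ≡ 627

627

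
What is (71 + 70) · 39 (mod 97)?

67

71 + 70 = 141 ≡ 44 (mod 97)
44 · 39 = 1716 ≡ 67 (mod 97)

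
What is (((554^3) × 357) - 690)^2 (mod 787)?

(554)^3 ≡ 114 (mod 787)
114 × 357 = 40698 ≡ 561 (mod 787)
561 - 690 = -129 ≡ 658 (mod 787)
(658)^2 ≡ 114 (mod 787)

114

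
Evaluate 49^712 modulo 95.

49^1 ≡ 49 (mod 95)
49^2 ≡ 49^2 = 2401 ≡ 26 (mod 95)
49^4 ≡ 26^2 = 676 ≡ 11 (mod 95)
49^8 ≡ 11^2 = 121 ≡ 26 (mod 95)
49^16 ≡ 26^2 = 676 ≡ 11 (mod 95)
49^32 ≡ 11^2 = 121 ≡ 26 (mod 95)
49^64 ≡ 26^2 = 676 ≡ 11 (mod 95)
49^128 ≡ 11^2 = 121 ≡ 26 (mod 95)
49^256 ≡ 26^2 = 676 ≡ 11 (mod 95)
49^512 ≡ 11^2 = 121 ≡ 26 (mod 95)
49^712 = 49^512 · 49^128 · 49^64 · 49^8 ≡ 26 · 26 · 11 · 26 (mod 95).
Accumulate the product:
26 · 26 = 676 ≡ 11
11 · 11 = 121 ≡ 26
26 · 26 = 676 ≡ 11

11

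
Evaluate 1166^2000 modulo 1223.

By square-and-multiply:
1166^1 ≡ 1166 (mod 1223)
1166^2 ≡ 1166^2 = 1359556 ≡ 803 (mod 1223)
1166^4 ≡ 803^2 = 644809 ≡ 288 (mod 1223)
1166^8 ≡ 288^2 = 82944 ≡ 1003 (mod 1223)
1166^16 ≡ 1003^2 = 1006009 ≡ 703 (mod 1223)
1166^32 ≡ 703^2 = 494209 ≡ 117 (mod 1223)
1166^64 ≡ 117^2 = 13689 ≡ 236 (mod 1223)
1166^128 ≡ 236^2 = 55696 ≡ 661 (mod 1223)
1166^256 ≡ 661^2 = 436921 ≡ 310 (mod 1223)
1166^512 ≡ 310^2 = 96100 ≡ 706 (mod 1223)
1166^1024 ≡ 706^2 = 498436 ≡ 675 (mod 1223)
1166^2000 = 1166^1024 × 1166^512 × 1166^256 × 1166^128 × 1166^64 × 1166^16 ≡ 675 × 706 × 310 × 661 × 236 × 703 (mod 1223).
Accumulate the product:
675 × 706 = 476550 ≡ 803
803 × 310 = 248930 ≡ 661
661 × 661 = 436921 ≡ 310
310 × 236 = 73160 ≡ 1003
1003 × 703 = 705109 ≡ 661

661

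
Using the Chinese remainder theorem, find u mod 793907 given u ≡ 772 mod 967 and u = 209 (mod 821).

56858

967⁻¹ mod 821: 967*433 ≡ 1 (mod 821), so 967⁻¹ ≡ 433.
u = 772 + 967*((209 − 772)*433 mod 821) = 772 + 967*58 = 56858.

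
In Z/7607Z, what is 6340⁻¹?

Apply the Euclidean algorithm and back-substitute:
7607 = 1×6340 + 1267
6340 = 5×1267 + 5
1267 = 253×5 + 2
5 = 2×2 + 1
2 = 2×1 + 0
gcd(6340, 7607) = 1, so the inverse exists.
Back-substitute for 1:
1 = 1×5 − 2×2
  = −2×1267 + 507×5
  = 507×6340 − 2537×1267
  = −2537×7607 + 3044×6340
So 6340⁻¹ ≡ 3044 (mod 7607).

3044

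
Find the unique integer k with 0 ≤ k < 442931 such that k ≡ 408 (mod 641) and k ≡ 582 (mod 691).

641⁻¹ mod 691: 641·152 ≡ 1 (mod 691), so 641⁻¹ ≡ 152.
k = 408 + 641·((582 − 408)·152 mod 691) = 408 + 641·190 = 122198.

122198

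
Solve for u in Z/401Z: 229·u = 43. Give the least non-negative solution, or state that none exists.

gcd(229, 401) = 1, so a unique solution mod 401 exists.
229⁻¹ ≡ 394 (mod 401).
u ≡ 394·43 ≡ 100 (mod 401).

100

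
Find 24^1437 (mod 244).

236

1437 in binary is 10110011101, i.e. 1437 = 1024 + 256 + 128 + 16 + 8 + 4 + 1.
24^1 ≡ 24 (mod 244)
24^2 ≡ 24^2 = 576 ≡ 88 (mod 244)
24^4 ≡ 88^2 = 7744 ≡ 180 (mod 244)
24^8 ≡ 180^2 = 32400 ≡ 192 (mod 244)
24^16 ≡ 192^2 = 36864 ≡ 20 (mod 244)
24^32 ≡ 20^2 = 400 ≡ 156 (mod 244)
24^64 ≡ 156^2 = 24336 ≡ 180 (mod 244)
24^128 ≡ 180^2 = 32400 ≡ 192 (mod 244)
24^256 ≡ 192^2 = 36864 ≡ 20 (mod 244)
24^512 ≡ 20^2 = 400 ≡ 156 (mod 244)
24^1024 ≡ 156^2 = 24336 ≡ 180 (mod 244)
24^1437 = 24^1024 × 24^256 × 24^128 × 24^16 × 24^8 × 24^4 × 24^1 ≡ 180 × 20 × 192 × 20 × 192 × 180 × 24 (mod 244).
Accumulate the product:
180 × 20 = 3600 ≡ 184
184 × 192 = 35328 ≡ 192
192 × 20 = 3840 ≡ 180
180 × 192 = 34560 ≡ 156
156 × 180 = 28080 ≡ 20
20 × 24 = 480 ≡ 236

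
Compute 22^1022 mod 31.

19

1022 in binary is 1111111110, i.e. 1022 = 512 + 256 + 128 + 64 + 32 + 16 + 8 + 4 + 2.
22^1 ≡ 22 (mod 31)
22^2 ≡ 22^2 = 484 ≡ 19 (mod 31)
22^4 ≡ 19^2 = 361 ≡ 20 (mod 31)
22^8 ≡ 20^2 = 400 ≡ 28 (mod 31)
22^16 ≡ 28^2 = 784 ≡ 9 (mod 31)
22^32 ≡ 9^2 = 81 ≡ 19 (mod 31)
22^64 ≡ 19^2 = 361 ≡ 20 (mod 31)
22^128 ≡ 20^2 = 400 ≡ 28 (mod 31)
22^256 ≡ 28^2 = 784 ≡ 9 (mod 31)
22^512 ≡ 9^2 = 81 ≡ 19 (mod 31)
22^1022 = 22^512 × 22^256 × 22^128 × 22^64 × 22^32 × 22^16 × 22^8 × 22^4 × 22^2 ≡ 19 × 9 × 28 × 20 × 19 × 9 × 28 × 20 × 19 (mod 31).
Accumulate the product:
19 × 9 = 171 ≡ 16
16 × 28 = 448 ≡ 14
14 × 20 = 280 ≡ 1
1 × 19 = 19
19 × 9 = 171 ≡ 16
16 × 28 = 448 ≡ 14
14 × 20 = 280 ≡ 1
1 × 19 = 19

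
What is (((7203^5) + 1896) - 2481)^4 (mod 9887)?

(7203)^5 ≡ 5272 (mod 9887)
5272 + 1896 = 7168
7168 - 2481 = 4687
(4687)^4 ≡ 3195 (mod 9887)

3195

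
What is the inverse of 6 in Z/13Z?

Apply the Euclidean algorithm and back-substitute:
13 = 2×6 + 1
6 = 6×1 + 0
gcd(6, 13) = 1, so the inverse exists.
Back-substitute for 1:
1 = 1×13 − 2×6
So 6⁻¹ ≡ −2 ≡ 11 (mod 13).

11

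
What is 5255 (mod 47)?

5255 = 111*47 + 38, so 5255 ≡ 38 (mod 47).

38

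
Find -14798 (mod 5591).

1975

-14798 = -3·5591 + 1975, so -14798 ≡ 1975 (mod 5591).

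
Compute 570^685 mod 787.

Using repeated squaring:
685 in binary is 1010101101, i.e. 685 = 512 + 128 + 32 + 8 + 4 + 1.
570^1 ≡ 570 (mod 787)
570^2 ≡ 570^2 = 324900 ≡ 656 (mod 787)
570^4 ≡ 656^2 = 430336 ≡ 634 (mod 787)
570^8 ≡ 634^2 = 401956 ≡ 586 (mod 787)
570^16 ≡ 586^2 = 343396 ≡ 264 (mod 787)
570^32 ≡ 264^2 = 69696 ≡ 440 (mod 787)
570^64 ≡ 440^2 = 193600 ≡ 785 (mod 787)
570^128 ≡ 785^2 = 616225 ≡ 4 (mod 787)
570^256 ≡ 4^2 = 16 (mod 787)
570^512 ≡ 16^2 = 256 (mod 787)
570^685 = 570^512 × 570^128 × 570^32 × 570^8 × 570^4 × 570^1 ≡ 256 × 4 × 440 × 586 × 634 × 570 (mod 787).
Accumulate the product:
256 × 4 = 1024 ≡ 237
237 × 440 = 104280 ≡ 396
396 × 586 = 232056 ≡ 678
678 × 634 = 429852 ≡ 150
150 × 570 = 85500 ≡ 504

504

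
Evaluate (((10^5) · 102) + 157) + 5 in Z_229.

(10)^5 ≡ 156 (mod 229)
156 · 102 = 15912 ≡ 111 (mod 229)
111 + 157 = 268 ≡ 39 (mod 229)
39 + 5 = 44

44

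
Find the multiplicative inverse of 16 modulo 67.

21

Run the extended Euclidean algorithm:
67 = 4*16 + 3
16 = 5*3 + 1
3 = 3*1 + 0
gcd(16, 67) = 1, so the inverse exists.
Bézout: 1 = −5*67 + 21*16.
So 16⁻¹ ≡ 21 (mod 67).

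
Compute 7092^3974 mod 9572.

580

By square-and-multiply:
7092^1 ≡ 7092 (mod 9572)
7092^2 ≡ 7092^2 = 50296464 ≡ 5176 (mod 9572)
7092^4 ≡ 5176^2 = 26790976 ≡ 8520 (mod 9572)
7092^8 ≡ 8520^2 = 72590400 ≡ 5924 (mod 9572)
7092^16 ≡ 5924^2 = 35093776 ≡ 2824 (mod 9572)
7092^32 ≡ 2824^2 = 7974976 ≡ 1500 (mod 9572)
7092^64 ≡ 1500^2 = 2250000 ≡ 580 (mod 9572)
7092^128 ≡ 580^2 = 336400 ≡ 1380 (mod 9572)
7092^256 ≡ 1380^2 = 1904400 ≡ 9144 (mod 9572)
7092^512 ≡ 9144^2 = 83612736 ≡ 1316 (mod 9572)
7092^1024 ≡ 1316^2 = 1731856 ≡ 8896 (mod 9572)
7092^2048 ≡ 8896^2 = 79138816 ≡ 7092 (mod 9572)
7092^3974 = 7092^2048 * 7092^1024 * 7092^512 * 7092^256 * 7092^128 * 7092^4 * 7092^2 ≡ 7092 * 8896 * 1316 * 9144 * 1380 * 8520 * 5176 (mod 9572).
Accumulate the product:
7092 * 8896 = 63090432 ≡ 1380
1380 * 1316 = 1816080 ≡ 6972
6972 * 9144 = 63751968 ≡ 2448
2448 * 1380 = 3378240 ≡ 8896
8896 * 8520 = 75793920 ≡ 2824
2824 * 5176 = 14617024 ≡ 580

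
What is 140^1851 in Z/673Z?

By square-and-multiply:
140^1 ≡ 140 (mod 673)
140^2 ≡ 140^2 = 19600 ≡ 83 (mod 673)
140^4 ≡ 83^2 = 6889 ≡ 159 (mod 673)
140^8 ≡ 159^2 = 25281 ≡ 380 (mod 673)
140^16 ≡ 380^2 = 144400 ≡ 378 (mod 673)
140^32 ≡ 378^2 = 142884 ≡ 208 (mod 673)
140^64 ≡ 208^2 = 43264 ≡ 192 (mod 673)
140^128 ≡ 192^2 = 36864 ≡ 522 (mod 673)
140^256 ≡ 522^2 = 272484 ≡ 592 (mod 673)
140^512 ≡ 592^2 = 350464 ≡ 504 (mod 673)
140^1024 ≡ 504^2 = 254016 ≡ 295 (mod 673)
140^1851 = 140^1024 × 140^512 × 140^256 × 140^32 × 140^16 × 140^8 × 140^2 × 140^1 ≡ 295 × 504 × 592 × 208 × 378 × 380 × 83 × 140 (mod 673).
Accumulate the product:
295 × 504 = 148680 ≡ 620
620 × 592 = 367040 ≡ 255
255 × 208 = 53040 ≡ 546
546 × 378 = 206388 ≡ 450
450 × 380 = 171000 ≡ 58
58 × 83 = 4814 ≡ 103
103 × 140 = 14420 ≡ 287

287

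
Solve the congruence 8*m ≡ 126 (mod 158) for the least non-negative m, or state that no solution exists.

gcd(8, 158) = 2, and 2 | 126, so solutions exist.
Divide through by 2: 4*m mod 79 = 63.
4⁻¹ ≡ 20 (mod 79).
m ≡ 20*63 ≡ 75 (mod 79).
The smallest non-negative solution is m = 75.

75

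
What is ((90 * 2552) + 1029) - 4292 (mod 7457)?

90 * 2552 = 229680 ≡ 5970 (mod 7457)
5970 + 1029 = 6999
6999 - 4292 = 2707

2707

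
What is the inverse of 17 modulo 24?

17

Apply the Euclidean algorithm and back-substitute:
24 = 1×17 + 7
17 = 2×7 + 3
7 = 2×3 + 1
3 = 3×1 + 0
gcd(17, 24) = 1, so the inverse exists.
Back-substitute for 1:
1 = 1×7 − 2×3
  = −2×17 + 5×7
  = 5×24 − 7×17
So 17⁻¹ ≡ −7 ≡ 17 (mod 24).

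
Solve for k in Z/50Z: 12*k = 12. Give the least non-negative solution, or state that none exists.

1

gcd(12, 50) = 2, and 2 | 12, so solutions exist.
Divide through by 2: 6*k mod 25 = 6.
6⁻¹ ≡ 21 (mod 25).
k ≡ 21*6 ≡ 1 (mod 25).
The smallest non-negative solution is k = 1.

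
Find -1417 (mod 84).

-1417 = -17*84 + 11, so -1417 ≡ 11 (mod 84).

11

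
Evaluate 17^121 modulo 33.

Compute successive squares:
17^1 ≡ 17 (mod 33)
17^2 ≡ 17^2 = 289 ≡ 25 (mod 33)
17^4 ≡ 25^2 = 625 ≡ 31 (mod 33)
17^8 ≡ 31^2 = 961 ≡ 4 (mod 33)
17^16 ≡ 4^2 = 16 (mod 33)
17^32 ≡ 16^2 = 256 ≡ 25 (mod 33)
17^64 ≡ 25^2 = 625 ≡ 31 (mod 33)
17^121 = 17^64 × 17^32 × 17^16 × 17^8 × 17^1 ≡ 31 × 25 × 16 × 4 × 17 (mod 33).
Accumulate the product:
31 × 25 = 775 ≡ 16
16 × 16 = 256 ≡ 25
25 × 4 = 100 ≡ 1
1 × 17 = 17

17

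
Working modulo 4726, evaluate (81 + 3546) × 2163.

81 + 3546 = 3627
3627 × 2163 = 7845201 ≡ 41 (mod 4726)

41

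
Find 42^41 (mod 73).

By square-and-multiply:
41 in binary is 101001, i.e. 41 = 32 + 8 + 1.
42^1 ≡ 42 (mod 73)
42^2 ≡ 42^2 = 1764 ≡ 12 (mod 73)
42^4 ≡ 12^2 = 144 ≡ 71 (mod 73)
42^8 ≡ 71^2 = 5041 ≡ 4 (mod 73)
42^16 ≡ 4^2 = 16 (mod 73)
42^32 ≡ 16^2 = 256 ≡ 37 (mod 73)
42^41 = 42^32 × 42^8 × 42^1 ≡ 37 × 4 × 42 (mod 73).
Accumulate the product:
37 × 4 = 148 ≡ 2
2 × 42 = 84 ≡ 11

11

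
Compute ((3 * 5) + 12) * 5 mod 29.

3 * 5 = 15
15 + 12 = 27
27 * 5 = 135 ≡ 19 (mod 29)

19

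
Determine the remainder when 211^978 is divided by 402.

Using repeated squaring:
978 in binary is 1111010010, i.e. 978 = 512 + 256 + 128 + 64 + 16 + 2.
211^1 ≡ 211 (mod 402)
211^2 ≡ 211^2 = 44521 ≡ 301 (mod 402)
211^4 ≡ 301^2 = 90601 ≡ 151 (mod 402)
211^8 ≡ 151^2 = 22801 ≡ 289 (mod 402)
211^16 ≡ 289^2 = 83521 ≡ 307 (mod 402)
211^32 ≡ 307^2 = 94249 ≡ 181 (mod 402)
211^64 ≡ 181^2 = 32761 ≡ 199 (mod 402)
211^128 ≡ 199^2 = 39601 ≡ 205 (mod 402)
211^256 ≡ 205^2 = 42025 ≡ 217 (mod 402)
211^512 ≡ 217^2 = 47089 ≡ 55 (mod 402)
211^978 = 211^512 × 211^256 × 211^128 × 211^64 × 211^16 × 211^2 ≡ 55 × 217 × 205 × 199 × 307 × 301 (mod 402).
Accumulate the product:
55 × 217 = 11935 ≡ 277
277 × 205 = 56785 ≡ 103
103 × 199 = 20497 ≡ 397
397 × 307 = 121879 ≡ 73
73 × 301 = 21973 ≡ 265

265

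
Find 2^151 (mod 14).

Compute successive squares:
2^1 ≡ 2 (mod 14)
2^2 ≡ 2^2 = 4 (mod 14)
2^4 ≡ 4^2 = 16 ≡ 2 (mod 14)
2^8 ≡ 2^2 = 4 (mod 14)
2^16 ≡ 4^2 = 16 ≡ 2 (mod 14)
2^32 ≡ 2^2 = 4 (mod 14)
2^64 ≡ 4^2 = 16 ≡ 2 (mod 14)
2^128 ≡ 2^2 = 4 (mod 14)
2^151 = 2^128 * 2^16 * 2^4 * 2^2 * 2^1 ≡ 4 * 2 * 2 * 4 * 2 (mod 14).
Accumulate the product:
4 * 2 = 8
8 * 2 = 16 ≡ 2
2 * 4 = 8
8 * 2 = 16 ≡ 2

2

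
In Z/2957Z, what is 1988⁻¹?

1242

Apply the Euclidean algorithm and back-substitute:
2957 = 1·1988 + 969
1988 = 2·969 + 50
969 = 19·50 + 19
50 = 2·19 + 12
19 = 1·12 + 7
12 = 1·7 + 5
7 = 1·5 + 2
5 = 2·2 + 1
2 = 2·1 + 0
gcd(1988, 2957) = 1, so the inverse exists.
Back-substitute for 1:
1 = 1·5 − 2·2
  = −2·7 + 3·5
  = 3·12 − 5·7
  = −5·19 + 8·12
  = 8·50 − 21·19
  = −21·969 + 407·50
  = 407·1988 − 835·969
  = −835·2957 + 1242·1988
So 1988⁻¹ ≡ 1242 (mod 2957).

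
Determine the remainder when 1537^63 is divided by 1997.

Using repeated squaring:
1537^1 ≡ 1537 (mod 1997)
1537^2 ≡ 1537^2 = 2362369 ≡ 1915 (mod 1997)
1537^4 ≡ 1915^2 = 3667225 ≡ 733 (mod 1997)
1537^8 ≡ 733^2 = 537289 ≡ 96 (mod 1997)
1537^16 ≡ 96^2 = 9216 ≡ 1228 (mod 1997)
1537^32 ≡ 1228^2 = 1507984 ≡ 249 (mod 1997)
1537^63 = 1537^32 × 1537^16 × 1537^8 × 1537^4 × 1537^2 × 1537^1 ≡ 249 × 1228 × 96 × 733 × 1915 × 1537 (mod 1997).
Accumulate the product:
249 × 1228 = 305772 ≡ 231
231 × 96 = 22176 ≡ 209
209 × 733 = 153197 ≡ 1425
1425 × 1915 = 2728875 ≡ 973
973 × 1537 = 1495501 ≡ 1745

1745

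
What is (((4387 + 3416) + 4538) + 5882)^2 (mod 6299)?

748

4387 + 3416 = 7803 ≡ 1504 (mod 6299)
1504 + 4538 = 6042
6042 + 5882 = 11924 ≡ 5625 (mod 6299)
(5625)^2 ≡ 748 (mod 6299)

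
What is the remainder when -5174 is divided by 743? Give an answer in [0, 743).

27

-5174 = -7×743 + 27, so -5174 ≡ 27 (mod 743).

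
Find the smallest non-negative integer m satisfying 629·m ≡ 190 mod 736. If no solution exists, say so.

294

gcd(629, 736) = 1, so a unique solution mod 736 exists.
629⁻¹ ≡ 509 (mod 736).
m ≡ 509·190 ≡ 294 (mod 736).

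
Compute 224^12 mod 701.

Using repeated squaring:
12 in binary is 1100, i.e. 12 = 8 + 4.
224^1 ≡ 224 (mod 701)
224^2 ≡ 224^2 = 50176 ≡ 405 (mod 701)
224^4 ≡ 405^2 = 164025 ≡ 692 (mod 701)
224^8 ≡ 692^2 = 478864 ≡ 81 (mod 701)
224^12 = 224^8 * 224^4 ≡ 81 * 692 (mod 701).
81 * 692 = 56052 ≡ 673 (mod 701).

673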